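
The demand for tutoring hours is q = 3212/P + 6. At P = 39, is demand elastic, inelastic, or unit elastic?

At P = 39, q = 88.359.
dq/dP = −3212/P² = −2.1118.
Point elasticity E = (dq/dP)·(P/q) = -2.1118 × 39/88.359 ≈ -0.932.
|E| ≈ 0.932 < 1, so demand is inelastic.

inelastic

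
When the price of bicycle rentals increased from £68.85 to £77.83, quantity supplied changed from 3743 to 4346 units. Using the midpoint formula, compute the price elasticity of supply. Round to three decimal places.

1.218

%ΔQ = (4346 − 3743)/[(3743 + 4346)/2] = 603/4044.5 ≈ 0.1491.
%Δp = (77.83 − 68.85)/[(68.85 + 77.83)/2] = 8.98/73.34 ≈ 0.1224.
Arc elasticity E = %ΔQ/%Δp ≈ 0.1491/0.1224 ≈ 1.218.
|E| > 1: supply is elastic over this range.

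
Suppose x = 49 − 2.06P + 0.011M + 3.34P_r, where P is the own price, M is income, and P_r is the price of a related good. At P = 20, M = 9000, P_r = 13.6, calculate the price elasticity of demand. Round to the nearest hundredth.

-0.27

First evaluate x: 49 − 2.06(20) + 0.011(9000) + 3.34(13.6) = 49 − 41.2 + 99 + 45.424 = 152.224.
∂x/∂P = −2.06, so E_p = (−2.06)·(20/152.224) ≈ -0.27.
|E_p| < 1: demand is inelastic.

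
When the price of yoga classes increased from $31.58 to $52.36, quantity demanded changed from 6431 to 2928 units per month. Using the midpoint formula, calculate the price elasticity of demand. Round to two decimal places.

%Δq = (2928 − 6431)/[(6431 + 2928)/2] = -3503/4679.5 ≈ -0.7486.
%Δp = (52.36 − 31.58)/[(31.58 + 52.36)/2] = 20.78/41.97 ≈ 0.4951.
Arc elasticity E = %Δq/%Δp ≈ -0.7486/0.4951 ≈ -1.51.
|E| > 1: demand is elastic over this range.

-1.51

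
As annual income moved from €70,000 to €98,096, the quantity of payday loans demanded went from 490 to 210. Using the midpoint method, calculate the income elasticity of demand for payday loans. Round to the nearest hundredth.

%ΔQ = (210 − 490)/[(490+210)/2] = -280/350 ≈ -0.8000.
%ΔY = (98,096 − 70,000)/[(70,000+98,096)/2] = 28096/84048 ≈ 0.3343.
E_I = %ΔQ/%ΔY ≈ -2.39.
E_I < 0: inferior good.

-2.39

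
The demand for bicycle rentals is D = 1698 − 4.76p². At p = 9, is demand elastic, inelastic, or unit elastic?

At p = 9, D = 1312.44.
dD/dp = −2·4.76·p = −85.68.
Point elasticity E = (dD/dp)·(p/D) = -85.68 × 9/1312.44 ≈ -0.588.
|E| ≈ 0.588 < 1, so demand is inelastic.

inelastic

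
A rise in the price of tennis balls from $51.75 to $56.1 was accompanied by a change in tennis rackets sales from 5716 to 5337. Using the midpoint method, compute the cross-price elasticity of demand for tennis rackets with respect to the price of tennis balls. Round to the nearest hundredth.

-0.85

%ΔQ_x = (5337 − 5716)/[(5716+5337)/2] = -379/5526.5 ≈ -0.0686.
%ΔP_y = (56.1 − 51.75)/[(51.75+56.1)/2] ≈ 0.0807.
E_xy = -0.0686/0.0807 ≈ -0.85.
E_xy < 0, so tennis rackets and tennis balls are complements.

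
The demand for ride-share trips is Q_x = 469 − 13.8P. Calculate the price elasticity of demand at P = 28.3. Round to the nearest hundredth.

At P = 28.3, Q_x = 78.46.
dQ_x/dP = −13.8.
Point elasticity E = (dQ_x/dP)·(P/Q_x) = -13.8 × 28.3/78.46 ≈ -4.98.
|E| > 1, so demand is elastic at this price.

-4.98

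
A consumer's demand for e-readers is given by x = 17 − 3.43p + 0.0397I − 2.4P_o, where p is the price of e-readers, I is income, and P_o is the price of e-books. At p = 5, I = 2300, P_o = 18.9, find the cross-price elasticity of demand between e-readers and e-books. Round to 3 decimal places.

-0.990

Substituting, x = 17 − 3.43(5) + 0.0397(2300) − 2.4(18.9) = 17 − 17.15 + 91.31 − 45.36 = 45.8.
∂x/∂P_o = −2.4, so E_xy = -2.4·(18.9/45.8) ≈ -0.990.
E_xy < 0: the goods are complements.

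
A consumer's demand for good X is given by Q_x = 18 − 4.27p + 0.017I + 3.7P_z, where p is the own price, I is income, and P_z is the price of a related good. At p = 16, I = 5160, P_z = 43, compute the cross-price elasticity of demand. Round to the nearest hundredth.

First evaluate Q_x: 18 − 4.27(16) + 0.017(5160) + 3.7(43) = 18 − 68.32 + 87.72 + 159.1 = 196.5.
∂Q_x/∂P_z = +3.7, so E_xy = 3.7·(43/196.5) ≈ 0.81.
E_xy > 0: the goods are substitutes.

0.81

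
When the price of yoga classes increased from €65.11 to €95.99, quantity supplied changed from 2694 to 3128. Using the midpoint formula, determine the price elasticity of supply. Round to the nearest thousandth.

0.389

%Δq = (3128 − 2694)/[(2694 + 3128)/2] = 434/2911 ≈ 0.1491.
%Δp = (95.99 − 65.11)/[(65.11 + 95.99)/2] = 30.88/80.55 ≈ 0.3834.
Arc elasticity E = %Δq/%Δp ≈ 0.1491/0.3834 ≈ 0.389.
|E| < 1: supply is inelastic over this range.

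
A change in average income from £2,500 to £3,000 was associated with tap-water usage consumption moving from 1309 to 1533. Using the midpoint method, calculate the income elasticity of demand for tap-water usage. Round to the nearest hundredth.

%ΔQ = (1533 − 1309)/[(1309+1533)/2] = 224/1421 ≈ 0.1576.
%ΔM = (3,000 − 2,500)/[(2,500+3,000)/2] = 500/2750 ≈ 0.1818.
E_I = %ΔQ/%ΔM ≈ 0.87.
E_I ∈ (0,1): normal good (necessity).

0.87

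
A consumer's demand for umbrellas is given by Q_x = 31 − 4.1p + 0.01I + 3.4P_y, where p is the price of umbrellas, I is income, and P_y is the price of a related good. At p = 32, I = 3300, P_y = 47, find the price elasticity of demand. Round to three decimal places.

First evaluate Q_x: 31 − 4.1(32) + 0.01(3300) + 3.4(47) = 31 − 131.2 + 33 + 159.8 = 92.6.
∂Q_x/∂p = −4.1, so E_p = (−4.1)·(32/92.6) ≈ -1.417.
|E_p| > 1: demand is elastic.

-1.417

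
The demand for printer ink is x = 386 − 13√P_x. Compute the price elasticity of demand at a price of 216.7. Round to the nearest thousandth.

-0.492

At P_x = 216.7, x = 194.6305.
dx/dP_x = −13/(2√P_x) = −13/(2·14.7207).
Point elasticity E = (dx/dP_x)·(P_x/x) = -0.4416 × 216.7/194.6305 ≈ -0.492.
|E| < 1, so demand is inelastic at this price.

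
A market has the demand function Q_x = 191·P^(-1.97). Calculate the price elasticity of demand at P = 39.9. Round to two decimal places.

For a Cobb–Douglas (constant-elasticity) form Q_x = A·P^α·…, the elasticity with respect to P equals the exponent α at every point.
Here the exponent on P is -1.97, so the price elasticity of demand is -1.97.

-1.97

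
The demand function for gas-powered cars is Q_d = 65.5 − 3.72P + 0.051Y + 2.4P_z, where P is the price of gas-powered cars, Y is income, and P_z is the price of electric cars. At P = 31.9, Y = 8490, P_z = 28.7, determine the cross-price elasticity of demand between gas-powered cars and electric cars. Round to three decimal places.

0.154

Q_d = 65.5 − 3.72(31.9) + 0.051(8490) + 2.4(28.7) = 65.5 − 118.668 + 432.99 + 68.88 = 448.702.
∂Q_d/∂P_z = +2.4, so E_xy = 2.4·(28.7/448.702) ≈ 0.154.
E_xy > 0: the goods are substitutes.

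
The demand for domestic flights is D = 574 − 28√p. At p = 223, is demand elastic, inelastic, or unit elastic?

elastic

At p = 223, D = 155.8708.
dD/dp = −28/(2√p) = −28/(2·14.9332).
Point elasticity E = (dD/dp)·(p/D) = -0.9375 × 223/155.8708 ≈ -1.341.
|E| ≈ 1.341 > 1, so demand is elastic.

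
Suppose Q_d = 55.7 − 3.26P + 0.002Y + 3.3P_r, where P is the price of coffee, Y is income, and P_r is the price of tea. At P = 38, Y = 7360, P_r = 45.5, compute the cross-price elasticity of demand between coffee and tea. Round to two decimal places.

First evaluate Q_d: 55.7 − 3.26(38) + 0.002(7360) + 3.3(45.5) = 55.7 − 123.88 + 14.72 + 150.15 = 96.69.
∂Q_d/∂P_r = +3.3, so E_xy = 3.3·(45.5/96.69) ≈ 1.55.
E_xy > 0: the goods are substitutes.

1.55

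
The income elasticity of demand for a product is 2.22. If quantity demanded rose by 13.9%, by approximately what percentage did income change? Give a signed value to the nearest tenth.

6.3

%ΔQ ≈ E × %ΔI ⇒ %ΔI = %ΔQ / E = (13.9%)/(2.22) ≈ 6.3%.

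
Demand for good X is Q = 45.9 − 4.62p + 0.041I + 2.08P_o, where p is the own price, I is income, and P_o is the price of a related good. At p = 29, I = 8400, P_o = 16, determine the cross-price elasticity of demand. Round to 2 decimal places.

0.11

At the given point, Q = 45.9 − 4.62(29) + 0.041(8400) + 2.08(16) = 45.9 − 133.98 + 344.4 + 33.28 = 289.6.
∂Q/∂P_o = +2.08, so E_xy = 2.08·(16/289.6) ≈ 0.11.
E_xy > 0: the goods are substitutes.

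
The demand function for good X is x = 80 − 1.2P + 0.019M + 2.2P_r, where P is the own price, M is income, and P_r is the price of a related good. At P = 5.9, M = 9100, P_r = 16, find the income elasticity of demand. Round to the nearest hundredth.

0.62

At the given point, x = 80 − 1.2(5.9) + 0.019(9100) + 2.2(16) = 80 − 7.08 + 172.9 + 35.2 = 281.02.
∂x/∂M = +0.019, so E_I = 0.019·(9100/281.02) ≈ 0.62.
E_I ∈ (0,1): normal good (necessity).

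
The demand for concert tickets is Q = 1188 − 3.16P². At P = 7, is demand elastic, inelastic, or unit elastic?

At P = 7, Q = 1033.16.
dQ/dP = −2·3.16·P = −44.24.
Point elasticity E = (dQ/dP)·(P/Q) = -44.24 × 7/1033.16 ≈ -0.300.
|E| ≈ 0.300 < 1, so demand is inelastic.

inelastic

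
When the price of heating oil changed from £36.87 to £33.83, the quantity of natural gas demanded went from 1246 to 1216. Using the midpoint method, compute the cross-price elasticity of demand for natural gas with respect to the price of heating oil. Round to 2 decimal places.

0.28

%ΔQ_x = (1216 − 1246)/[(1246+1216)/2] = -30/1231 ≈ -0.0244.
%ΔP_y = (33.83 − 36.87)/[(36.87+33.83)/2] ≈ -0.0860.
E_xy = -0.0244/-0.0860 ≈ 0.28.
E_xy > 0, so natural gas and heating oil are substitutes.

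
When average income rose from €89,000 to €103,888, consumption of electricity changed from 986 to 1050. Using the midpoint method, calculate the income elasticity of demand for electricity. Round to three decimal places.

0.407

%ΔQ = (1050 − 986)/[(986+1050)/2] = 64/1018 ≈ 0.0629.
%ΔY = (103,888 − 89,000)/[(89,000+103,888)/2] = 14888/96444 ≈ 0.1544.
E_I = %ΔQ/%ΔY ≈ 0.407.
E_I ∈ (0,1): normal good (necessity).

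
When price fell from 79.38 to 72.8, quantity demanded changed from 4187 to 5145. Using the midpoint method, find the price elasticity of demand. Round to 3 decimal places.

%Δq = (5145 − 4187)/[(4187 + 5145)/2] = 958/4666 ≈ 0.2053.
%Δp = (72.8 − 79.38)/[(79.38 + 72.8)/2] = -6.58/76.09 ≈ -0.0865.
Arc elasticity E = %Δq/%Δp ≈ 0.2053/-0.0865 ≈ -2.374.
|E| > 1: demand is elastic over this range.

-2.374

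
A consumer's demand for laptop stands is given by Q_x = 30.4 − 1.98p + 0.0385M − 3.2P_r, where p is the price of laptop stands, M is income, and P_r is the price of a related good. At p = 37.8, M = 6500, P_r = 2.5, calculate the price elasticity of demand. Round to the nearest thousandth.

-0.378

First evaluate Q_x: 30.4 − 1.98(37.8) + 0.0385(6500) − 3.2(2.5) = 30.4 − 74.844 + 250.25 − 8 = 197.806.
∂Q_x/∂p = −1.98, so E_p = (−1.98)·(37.8/197.806) ≈ -0.378.
|E_p| < 1: demand is inelastic.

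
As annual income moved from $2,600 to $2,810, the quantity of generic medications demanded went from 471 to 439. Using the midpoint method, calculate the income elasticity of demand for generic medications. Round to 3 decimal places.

-0.906

%ΔQ = (439 − 471)/[(471+439)/2] = -32/455 ≈ -0.0703.
%ΔI = (2,810 − 2,600)/[(2,600+2,810)/2] = 210/2705 ≈ 0.0776.
E_I = %ΔQ/%ΔI ≈ -0.906.
E_I < 0: inferior good.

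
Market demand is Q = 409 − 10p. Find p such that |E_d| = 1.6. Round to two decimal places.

Set −bp/(a − bp) = −1.6 ⇒ bp = 1.6(a − bp) ⇒ bp(1+1.6) = 1.6·a.
p = 1.6·409/(10·2.6) ≈ 25.17.

25.17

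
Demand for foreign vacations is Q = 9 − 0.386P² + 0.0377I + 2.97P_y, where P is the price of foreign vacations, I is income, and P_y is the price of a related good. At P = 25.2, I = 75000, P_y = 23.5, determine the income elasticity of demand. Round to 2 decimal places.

At the given point, Q = 9 − 0.386(25.2)² + 0.0377(75000) + 2.97(23.5) = 9 − 245.1254 + 2827.5 + 69.795 = 2661.1696.
∂Q/∂I = +0.0377, so E_I = 0.0377·(75000/2661.1696) ≈ 1.06.
E_I > 1: normal good (luxury).

1.06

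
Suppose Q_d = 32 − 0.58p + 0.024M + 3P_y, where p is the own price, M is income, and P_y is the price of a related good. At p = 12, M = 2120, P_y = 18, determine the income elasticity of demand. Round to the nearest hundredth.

0.39

Q_d = 32 − 0.58(12) + 0.024(2120) + 3(18) = 32 − 6.96 + 50.88 + 54 = 129.92.
∂Q_d/∂M = +0.024, so E_I = 0.024·(2120/129.92) ≈ 0.39.
E_I ∈ (0,1): normal good (necessity).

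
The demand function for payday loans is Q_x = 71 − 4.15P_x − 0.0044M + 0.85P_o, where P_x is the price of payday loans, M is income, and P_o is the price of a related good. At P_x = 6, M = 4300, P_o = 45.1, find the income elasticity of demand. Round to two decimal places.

Q_x = 71 − 4.15(6) − 0.0044(4300) + 0.85(45.1) = 71 − 24.9 − 18.92 + 38.335 = 65.515.
∂Q_x/∂M = −0.0044, so E_I = -0.0044·(4300/65.515) ≈ -0.29.
E_I < 0: inferior good.

-0.29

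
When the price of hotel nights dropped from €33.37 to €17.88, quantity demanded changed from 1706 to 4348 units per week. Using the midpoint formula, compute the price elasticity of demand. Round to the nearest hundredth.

-1.44

%ΔQ = (4348 − 1706)/[(1706 + 4348)/2] = 2642/3027 ≈ 0.8728.
%Δp = (17.88 − 33.37)/[(33.37 + 17.88)/2] = -15.49/25.625 ≈ -0.6045.
Arc elasticity E = %ΔQ/%Δp ≈ 0.8728/-0.6045 ≈ -1.44.
|E| > 1: demand is elastic over this range.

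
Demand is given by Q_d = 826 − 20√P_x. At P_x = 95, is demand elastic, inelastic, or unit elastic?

At P_x = 95, Q_d = 631.0641.
dQ_d/dP_x = −20/(2√P_x) = −20/(2·9.7468).
Point elasticity E = (dQ_d/dP_x)·(P_x/Q_d) = -1.026 × 95/631.0641 ≈ -0.154.
|E| ≈ 0.154 < 1, so demand is inelastic.

inelastic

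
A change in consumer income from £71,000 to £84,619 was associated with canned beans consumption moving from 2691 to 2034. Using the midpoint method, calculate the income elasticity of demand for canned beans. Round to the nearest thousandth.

-1.589

%ΔQ = (2034 − 2691)/[(2691+2034)/2] = -657/2362.5 ≈ -0.2781.
%ΔI = (84,619 − 71,000)/[(71,000+84,619)/2] = 13619/77809.5 ≈ 0.1750.
E_I = %ΔQ/%ΔI ≈ -1.589.
E_I < 0: inferior good.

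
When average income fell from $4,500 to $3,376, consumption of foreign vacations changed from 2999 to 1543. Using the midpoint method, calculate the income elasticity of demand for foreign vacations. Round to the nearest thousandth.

2.246

%ΔQ = (1543 − 2999)/[(2999+1543)/2] = -1456/2271 ≈ -0.6411.
%ΔI = (3,376 − 4,500)/[(4,500+3,376)/2] = -1124/3938 ≈ -0.2854.
E_I = %ΔQ/%ΔI ≈ 2.246.
E_I > 1: normal good (luxury).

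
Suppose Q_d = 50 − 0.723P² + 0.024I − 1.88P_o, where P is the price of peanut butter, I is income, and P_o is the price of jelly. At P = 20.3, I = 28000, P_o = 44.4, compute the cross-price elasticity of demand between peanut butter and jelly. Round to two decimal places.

-0.25

Evaluating quantity at (P, I, P_o) gives Q_d = 50 − 0.723(20.3)² + 0.024(28000) − 1.88(44.4) = 50 − 297.9411 + 672 − 83.472 = 340.5869.
∂Q_d/∂P_o = −1.88, so E_xy = -1.88·(44.4/340.5869) ≈ -0.25.
E_xy < 0: the goods are complements.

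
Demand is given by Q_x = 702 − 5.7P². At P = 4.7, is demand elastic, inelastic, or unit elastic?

inelastic

At P = 4.7, Q_x = 576.087.
dQ_x/dP = −2·5.7·P = −53.58.
Point elasticity E = (dQ_x/dP)·(P/Q_x) = -53.58 × 4.7/576.087 ≈ -0.437.
|E| ≈ 0.437 < 1, so demand is inelastic.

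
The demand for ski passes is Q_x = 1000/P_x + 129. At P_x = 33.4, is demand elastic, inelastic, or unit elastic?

At P_x = 33.4, Q_x = 158.9401.
dQ_x/dP_x = −1000/P_x² = −0.8964.
Point elasticity E = (dQ_x/dP_x)·(P_x/Q_x) = -0.8964 × 33.4/158.9401 ≈ -0.188.
|E| ≈ 0.188 < 1, so demand is inelastic.

inelastic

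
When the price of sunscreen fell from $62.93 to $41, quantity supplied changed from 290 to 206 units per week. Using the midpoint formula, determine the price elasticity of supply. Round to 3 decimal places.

0.803

%Δq = (206 − 290)/[(290 + 206)/2] = -84/248 ≈ -0.3387.
%Δp = (41 − 62.93)/[(62.93 + 41)/2] = -21.93/51.965 ≈ -0.4220.
Arc elasticity E = %Δq/%Δp ≈ -0.3387/-0.4220 ≈ 0.803.
|E| < 1: supply is inelastic over this range.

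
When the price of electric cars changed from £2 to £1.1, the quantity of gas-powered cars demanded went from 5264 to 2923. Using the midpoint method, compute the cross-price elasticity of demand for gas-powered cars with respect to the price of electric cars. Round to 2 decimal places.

%ΔQ_x = (2923 − 5264)/[(5264+2923)/2] = -2341/4093.5 ≈ -0.5719.
%ΔP_y = (1.1 − 2)/[(2+1.1)/2] ≈ -0.5806.
E_xy = -0.5719/-0.5806 ≈ 0.98.
E_xy > 0, so gas-powered cars and electric cars are substitutes.

0.98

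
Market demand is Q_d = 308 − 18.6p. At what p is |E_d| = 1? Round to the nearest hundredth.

8.28

For linear demand Q_d = a − bp, E = −bp/(a − bp). |E| = 1 ⇒ bp = a − bp ⇒ p = a/(2b).
p = 308/(2·18.6) ≈ 8.28.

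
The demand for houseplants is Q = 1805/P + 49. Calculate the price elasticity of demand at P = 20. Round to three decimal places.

-0.648

At P = 20, Q = 139.25.
dQ/dP = −1805/P² = −4.5125.
Point elasticity E = (dQ/dP)·(P/Q) = -4.5125 × 20/139.25 ≈ -0.648.
|E| < 1, so demand is inelastic at this price.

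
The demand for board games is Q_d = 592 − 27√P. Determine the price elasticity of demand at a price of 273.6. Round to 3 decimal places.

At P = 273.6, Q_d = 145.3968.
dQ_d/dP = −27/(2√P) = −27/(2·16.5409).
Point elasticity E = (dQ_d/dP)·(P/Q_d) = -0.8162 × 273.6/145.3968 ≈ -1.536.
|E| > 1, so demand is elastic at this price.

-1.536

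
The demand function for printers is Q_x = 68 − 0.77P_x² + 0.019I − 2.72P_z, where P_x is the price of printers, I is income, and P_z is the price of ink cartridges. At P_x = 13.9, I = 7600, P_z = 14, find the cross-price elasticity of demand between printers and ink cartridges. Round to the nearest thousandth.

-1.491

Substituting, Q_x = 68 − 0.77(13.9)² + 0.019(7600) − 2.72(14) = 68 − 148.7717 + 144.4 − 38.08 = 25.5483.
∂Q_x/∂P_z = −2.72, so E_xy = -2.72·(14/25.5483) ≈ -1.491.
E_xy < 0: the goods are complements.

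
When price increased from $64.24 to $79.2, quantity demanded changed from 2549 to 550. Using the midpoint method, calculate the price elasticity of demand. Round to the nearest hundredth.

%ΔQ = (550 − 2549)/[(2549 + 550)/2] = -1999/1549.5 ≈ -1.2901.
%ΔP = (79.2 − 64.24)/[(64.24 + 79.2)/2] = 14.96/71.72 ≈ 0.2086.
Arc elasticity E = %ΔQ/%ΔP ≈ -1.2901/0.2086 ≈ -6.18.
|E| > 1: demand is elastic over this range.

-6.18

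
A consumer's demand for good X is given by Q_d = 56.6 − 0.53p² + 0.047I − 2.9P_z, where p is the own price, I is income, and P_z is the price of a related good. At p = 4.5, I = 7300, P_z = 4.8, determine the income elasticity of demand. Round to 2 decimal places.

0.91

First evaluate Q_d: 56.6 − 0.53(4.5)² + 0.047(7300) − 2.9(4.8) = 56.6 − 10.7325 + 343.1 − 13.92 = 375.0475.
∂Q_d/∂I = +0.047, so E_I = 0.047·(7300/375.0475) ≈ 0.91.
E_I ∈ (0,1): normal good (necessity).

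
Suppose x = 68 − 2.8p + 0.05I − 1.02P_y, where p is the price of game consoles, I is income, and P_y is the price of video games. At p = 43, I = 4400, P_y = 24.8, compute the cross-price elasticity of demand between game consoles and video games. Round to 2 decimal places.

-0.18

x = 68 − 2.8(43) + 0.05(4400) − 1.02(24.8) = 68 − 120.4 + 220 − 25.296 = 142.304.
∂x/∂P_y = −1.02, so E_xy = -1.02·(24.8/142.304) ≈ -0.18.
E_xy < 0: the goods are complements.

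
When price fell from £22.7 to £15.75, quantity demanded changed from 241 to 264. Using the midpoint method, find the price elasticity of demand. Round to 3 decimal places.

-0.252

%Δq = (264 − 241)/[(241 + 264)/2] = 23/252.5 ≈ 0.0911.
%Δp = (15.75 − 22.7)/[(22.7 + 15.75)/2] = -6.95/19.225 ≈ -0.3615.
Arc elasticity E = %Δq/%Δp ≈ 0.0911/-0.3615 ≈ -0.252.
|E| < 1: demand is inelastic over this range.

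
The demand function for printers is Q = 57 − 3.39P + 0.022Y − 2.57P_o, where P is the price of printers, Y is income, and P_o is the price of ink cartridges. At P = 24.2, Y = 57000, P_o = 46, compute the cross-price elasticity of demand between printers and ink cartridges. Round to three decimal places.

Evaluating quantity at (P, Y, P_o) gives Q = 57 − 3.39(24.2) + 0.022(57000) − 2.57(46) = 57 − 82.038 + 1254 − 118.22 = 1110.742.
∂Q/∂P_o = −2.57, so E_xy = -2.57·(46/1110.742) ≈ -0.106.
E_xy < 0: the goods are complements.

-0.106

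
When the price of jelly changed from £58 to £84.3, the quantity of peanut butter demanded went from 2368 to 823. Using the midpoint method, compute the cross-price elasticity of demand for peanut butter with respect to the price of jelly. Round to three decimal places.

%ΔQ_x = (823 − 2368)/[(2368+823)/2] = -1545/1595.5 ≈ -0.9683.
%ΔP_y = (84.3 − 58)/[(58+84.3)/2] ≈ 0.3696.
E_xy = -0.9683/0.3696 ≈ -2.620.
E_xy < 0, so peanut butter and jelly are complements.

-2.620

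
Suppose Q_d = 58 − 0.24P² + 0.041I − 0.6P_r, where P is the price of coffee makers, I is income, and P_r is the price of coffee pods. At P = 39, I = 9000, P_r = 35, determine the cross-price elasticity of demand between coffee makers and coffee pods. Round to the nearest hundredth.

-0.51

First evaluate Q_d: 58 − 0.24(39)² + 0.041(9000) − 0.6(35) = 58 − 365.04 + 369 − 21 = 40.96.
∂Q_d/∂P_r = −0.6, so E_xy = -0.6·(35/40.96) ≈ -0.51.
E_xy < 0: the goods are complements.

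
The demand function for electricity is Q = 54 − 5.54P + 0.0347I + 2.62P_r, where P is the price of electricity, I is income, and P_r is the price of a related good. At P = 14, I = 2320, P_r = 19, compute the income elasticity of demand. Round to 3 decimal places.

0.754

Evaluating quantity at (P, I, P_r) gives Q = 54 − 5.54(14) + 0.0347(2320) + 2.62(19) = 54 − 77.56 + 80.504 + 49.78 = 106.724.
∂Q/∂I = +0.0347, so E_I = 0.0347·(2320/106.724) ≈ 0.754.
E_I ∈ (0,1): normal good (necessity).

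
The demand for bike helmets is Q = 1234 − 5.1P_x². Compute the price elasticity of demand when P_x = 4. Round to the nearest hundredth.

-0.14

At P_x = 4, Q = 1152.4.
dQ/dP_x = −2·5.1·P_x = −40.8.
Point elasticity E = (dQ/dP_x)·(P_x/Q) = -40.8 × 4/1152.4 ≈ -0.14.
|E| < 1, so demand is inelastic at this price.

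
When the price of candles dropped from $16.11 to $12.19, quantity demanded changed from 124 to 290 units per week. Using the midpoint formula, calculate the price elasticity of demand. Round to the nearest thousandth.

%ΔQ = (290 − 124)/[(124 + 290)/2] = 166/207 ≈ 0.8019.
%ΔP = (12.19 − 16.11)/[(16.11 + 12.19)/2] = -3.92/14.15 ≈ -0.2770.
Arc elasticity E = %ΔQ/%ΔP ≈ 0.8019/-0.2770 ≈ -2.895.
|E| > 1: demand is elastic over this range.

-2.895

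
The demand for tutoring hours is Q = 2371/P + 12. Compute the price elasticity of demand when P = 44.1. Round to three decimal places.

-0.818

At P = 44.1, Q = 65.7642.
dQ/dP = −2371/P² = −1.2191.
Point elasticity E = (dQ/dP)·(P/Q) = -1.2191 × 44.1/65.7642 ≈ -0.818.
|E| < 1, so demand is inelastic at this price.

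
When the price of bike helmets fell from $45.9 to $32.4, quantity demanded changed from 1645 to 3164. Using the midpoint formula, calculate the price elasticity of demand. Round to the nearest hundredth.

%ΔQ = (3164 − 1645)/[(1645 + 3164)/2] = 1519/2404.5 ≈ 0.6317.
%Δp = (32.4 − 45.9)/[(45.9 + 32.4)/2] = -13.5/39.15 ≈ -0.3448.
Arc elasticity E = %ΔQ/%Δp ≈ 0.6317/-0.3448 ≈ -1.83.
|E| > 1: demand is elastic over this range.

-1.83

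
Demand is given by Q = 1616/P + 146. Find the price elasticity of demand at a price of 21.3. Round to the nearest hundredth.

At P = 21.3, Q = 221.8685.
dQ/dP = −1616/P² = −3.5619.
Point elasticity E = (dQ/dP)·(P/Q) = -3.5619 × 21.3/221.8685 ≈ -0.34.
|E| < 1, so demand is inelastic at this price.

-0.34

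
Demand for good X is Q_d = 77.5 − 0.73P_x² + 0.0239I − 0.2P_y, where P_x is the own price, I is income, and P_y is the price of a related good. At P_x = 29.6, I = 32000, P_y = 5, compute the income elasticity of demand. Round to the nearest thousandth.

3.792

Q_d = 77.5 − 0.73(29.6)² + 0.0239(32000) − 0.2(5) = 77.5 − 639.5968 + 764.8 − 1 = 201.7032.
∂Q_d/∂I = +0.0239, so E_I = 0.0239·(32000/201.7032) ≈ 3.792.
E_I > 1: normal good (luxury).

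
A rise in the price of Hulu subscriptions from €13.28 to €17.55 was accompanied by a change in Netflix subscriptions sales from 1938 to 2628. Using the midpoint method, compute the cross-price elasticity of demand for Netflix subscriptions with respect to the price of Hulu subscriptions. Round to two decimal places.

%ΔQ_x = (2628 − 1938)/[(1938+2628)/2] = 690/2283 ≈ 0.3022.
%ΔP_y = (17.55 − 13.28)/[(13.28+17.55)/2] ≈ 0.2770.
E_xy = 0.3022/0.2770 ≈ 1.09.
E_xy > 0, so Netflix subscriptions and Hulu subscriptions are substitutes.

1.09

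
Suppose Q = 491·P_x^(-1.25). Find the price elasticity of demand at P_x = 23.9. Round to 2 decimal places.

-1.25

For a Cobb–Douglas (constant-elasticity) form Q = A·P_x^α·…, the elasticity with respect to P_x equals the exponent α at every point.
Here the exponent on P_x is -1.25, so the price elasticity of demand is -1.25.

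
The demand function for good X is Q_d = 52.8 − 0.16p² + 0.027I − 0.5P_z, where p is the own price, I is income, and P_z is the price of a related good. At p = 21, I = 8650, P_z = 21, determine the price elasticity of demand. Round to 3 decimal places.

Substituting, Q_d = 52.8 − 0.16(21)² + 0.027(8650) − 0.5(21) = 52.8 − 70.56 + 233.55 − 10.5 = 205.29.
∂Q_d/∂p = −2·0.16·p = -6.72, so E_p = -6.72·(21/205.29) ≈ -0.687.
|E_p| < 1: demand is inelastic.

-0.687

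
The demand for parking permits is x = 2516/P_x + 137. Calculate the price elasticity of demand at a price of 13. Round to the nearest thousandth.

At P_x = 13, x = 330.5385.
dx/dP_x = −2516/P_x² = −14.8876.
Point elasticity E = (dx/dP_x)·(P_x/x) = -14.8876 × 13/330.5385 ≈ -0.586.
|E| < 1, so demand is inelastic at this price.

-0.586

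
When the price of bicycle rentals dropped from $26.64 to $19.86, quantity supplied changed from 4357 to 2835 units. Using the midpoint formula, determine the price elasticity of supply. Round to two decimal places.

%ΔQ = (2835 − 4357)/[(4357 + 2835)/2] = -1522/3596 ≈ -0.4232.
%Δp = (19.86 − 26.64)/[(26.64 + 19.86)/2] = -6.78/23.25 ≈ -0.2916.
Arc elasticity E = %ΔQ/%Δp ≈ -0.4232/-0.2916 ≈ 1.45.
|E| > 1: supply is elastic over this range.

1.45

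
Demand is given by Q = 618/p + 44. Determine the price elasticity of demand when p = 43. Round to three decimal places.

At p = 43, Q = 58.3721.
dQ/dp = −618/p² = −0.3342.
Point elasticity E = (dQ/dp)·(p/Q) = -0.3342 × 43/58.3721 ≈ -0.246.
|E| < 1, so demand is inelastic at this price.

-0.246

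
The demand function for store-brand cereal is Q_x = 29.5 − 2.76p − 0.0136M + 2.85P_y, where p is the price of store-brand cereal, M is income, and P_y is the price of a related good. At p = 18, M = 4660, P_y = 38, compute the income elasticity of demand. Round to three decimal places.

Q_x = 29.5 − 2.76(18) − 0.0136(4660) + 2.85(38) = 29.5 − 49.68 − 63.376 + 108.3 = 24.744.
∂Q_x/∂M = −0.0136, so E_I = -0.0136·(4660/24.744) ≈ -2.561.
E_I < 0: inferior good.

-2.561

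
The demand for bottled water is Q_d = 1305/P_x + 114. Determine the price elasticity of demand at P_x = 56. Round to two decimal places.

At P_x = 56, Q_d = 137.3036.
dQ_d/dP_x = −1305/P_x² = −0.4161.
Point elasticity E = (dQ_d/dP_x)·(P_x/Q_d) = -0.4161 × 56/137.3036 ≈ -0.17.
|E| < 1, so demand is inelastic at this price.

-0.17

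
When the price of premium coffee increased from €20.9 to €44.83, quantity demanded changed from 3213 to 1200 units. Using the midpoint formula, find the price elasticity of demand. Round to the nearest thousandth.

-1.253

%Δq = (1200 − 3213)/[(3213 + 1200)/2] = -2013/2206.5 ≈ -0.9123.
%ΔP = (44.83 − 20.9)/[(20.9 + 44.83)/2] = 23.93/32.865 ≈ 0.7281.
Arc elasticity E = %Δq/%ΔP ≈ -0.9123/0.7281 ≈ -1.253.
|E| > 1: demand is elastic over this range.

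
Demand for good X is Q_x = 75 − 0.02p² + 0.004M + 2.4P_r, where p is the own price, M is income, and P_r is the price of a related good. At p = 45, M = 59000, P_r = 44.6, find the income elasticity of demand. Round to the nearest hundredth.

0.63

At the given point, Q_x = 75 − 0.02(45)² + 0.004(59000) + 2.4(44.6) = 75 − 40.5 + 236 + 107.04 = 377.54.
∂Q_x/∂M = +0.004, so E_I = 0.004·(59000/377.54) ≈ 0.63.
E_I ∈ (0,1): normal good (necessity).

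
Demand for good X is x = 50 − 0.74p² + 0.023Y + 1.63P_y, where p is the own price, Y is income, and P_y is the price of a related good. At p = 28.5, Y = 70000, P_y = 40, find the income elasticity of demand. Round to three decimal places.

1.432

First evaluate x: 50 − 0.74(28.5)² + 0.023(70000) + 1.63(40) = 50 − 601.065 + 1610 + 65.2 = 1124.135.
∂x/∂Y = +0.023, so E_I = 0.023·(70000/1124.135) ≈ 1.432.
E_I > 1: normal good (luxury).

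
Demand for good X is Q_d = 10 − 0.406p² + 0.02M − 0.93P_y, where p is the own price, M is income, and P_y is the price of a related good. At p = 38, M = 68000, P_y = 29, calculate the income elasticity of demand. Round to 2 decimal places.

1.80

Q_d = 10 − 0.406(38)² + 0.02(68000) − 0.93(29) = 10 − 586.264 + 1360 − 26.97 = 756.766.
∂Q_d/∂M = +0.02, so E_I = 0.02·(68000/756.766) ≈ 1.80.
E_I > 1: normal good (luxury).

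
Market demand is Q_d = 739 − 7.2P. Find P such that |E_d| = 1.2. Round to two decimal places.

55.98

Set −bP/(a − bP) = −1.2 ⇒ bP = 1.2(a − bP) ⇒ bP(1+1.2) = 1.2·a.
P = 1.2·739/(7.2·2.2) ≈ 55.98.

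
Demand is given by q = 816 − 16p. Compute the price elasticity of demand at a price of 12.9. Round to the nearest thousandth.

At p = 12.9, q = 609.6.
dq/dp = −16.
Point elasticity E = (dq/dp)·(p/q) = -16 × 12.9/609.6 ≈ -0.339.
|E| < 1, so demand is inelastic at this price.

-0.339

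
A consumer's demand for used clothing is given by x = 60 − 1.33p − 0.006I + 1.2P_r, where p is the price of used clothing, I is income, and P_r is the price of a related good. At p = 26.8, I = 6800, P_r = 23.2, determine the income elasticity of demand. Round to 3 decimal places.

-3.580

Evaluating quantity at (p, I, P_r) gives x = 60 − 1.33(26.8) − 0.006(6800) + 1.2(23.2) = 60 − 35.644 − 40.8 + 27.84 = 11.396.
∂x/∂I = −0.006, so E_I = -0.006·(6800/11.396) ≈ -3.580.
E_I < 0: inferior good.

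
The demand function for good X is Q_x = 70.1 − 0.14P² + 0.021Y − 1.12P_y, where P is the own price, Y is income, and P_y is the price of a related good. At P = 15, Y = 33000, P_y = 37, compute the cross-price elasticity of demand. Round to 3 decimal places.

-0.060

At the given point, Q_x = 70.1 − 0.14(15)² + 0.021(33000) − 1.12(37) = 70.1 − 31.5 + 693 − 41.44 = 690.16.
∂Q_x/∂P_y = −1.12, so E_xy = -1.12·(37/690.16) ≈ -0.060.
E_xy < 0: the goods are complements.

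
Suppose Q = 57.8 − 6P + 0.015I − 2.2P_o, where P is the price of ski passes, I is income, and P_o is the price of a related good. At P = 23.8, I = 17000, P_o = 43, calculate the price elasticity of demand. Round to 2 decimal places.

-1.89

Q = 57.8 − 6(23.8) + 0.015(17000) − 2.2(43) = 57.8 − 142.8 + 255 − 94.6 = 75.4.
∂Q/∂P = −6, so E_p = (−6)·(23.8/75.4) ≈ -1.89.
|E_p| > 1: demand is elastic.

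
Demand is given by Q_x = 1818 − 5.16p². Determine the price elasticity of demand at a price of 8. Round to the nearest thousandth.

-0.444

At p = 8, Q_x = 1487.76.
dQ_x/dp = −2·5.16·p = −82.56.
Point elasticity E = (dQ_x/dp)·(p/Q_x) = -82.56 × 8/1487.76 ≈ -0.444.
|E| < 1, so demand is inelastic at this price.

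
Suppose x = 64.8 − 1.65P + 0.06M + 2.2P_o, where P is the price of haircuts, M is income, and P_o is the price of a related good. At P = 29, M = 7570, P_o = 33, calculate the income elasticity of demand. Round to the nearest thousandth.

0.835

First evaluate x: 64.8 − 1.65(29) + 0.06(7570) + 2.2(33) = 64.8 − 47.85 + 454.2 + 72.6 = 543.75.
∂x/∂M = +0.06, so E_I = 0.06·(7570/543.75) ≈ 0.835.
E_I ∈ (0,1): normal good (necessity).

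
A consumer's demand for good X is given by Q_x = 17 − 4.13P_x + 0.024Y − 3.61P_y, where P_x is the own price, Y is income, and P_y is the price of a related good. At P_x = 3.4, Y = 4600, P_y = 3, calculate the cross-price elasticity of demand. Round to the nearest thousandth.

Evaluating quantity at (P_x, Y, P_y) gives Q_x = 17 − 4.13(3.4) + 0.024(4600) − 3.61(3) = 17 − 14.042 + 110.4 − 10.83 = 102.528.
∂Q_x/∂P_y = −3.61, so E_xy = -3.61·(3/102.528) ≈ -0.106.
E_xy < 0: the goods are complements.

-0.106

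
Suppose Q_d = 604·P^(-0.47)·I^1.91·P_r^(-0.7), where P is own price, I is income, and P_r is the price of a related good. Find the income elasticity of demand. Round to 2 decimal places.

1.91

For a Cobb–Douglas (constant-elasticity) form Q_d = A·I^α·…, the elasticity with respect to I equals the exponent α at every point.
Here the exponent on I is 1.91, so the income elasticity of demand is 1.91.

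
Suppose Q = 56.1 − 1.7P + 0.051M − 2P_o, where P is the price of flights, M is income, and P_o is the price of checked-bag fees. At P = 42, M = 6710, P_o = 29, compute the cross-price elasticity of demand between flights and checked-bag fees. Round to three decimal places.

First evaluate Q: 56.1 − 1.7(42) + 0.051(6710) − 2(29) = 56.1 − 71.4 + 342.21 − 58 = 268.91.
∂Q/∂P_o = −2, so E_xy = -2·(29/268.91) ≈ -0.216.
E_xy < 0: the goods are complements.

-0.216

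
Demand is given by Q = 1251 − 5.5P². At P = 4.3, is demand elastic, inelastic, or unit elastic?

At P = 4.3, Q = 1149.305.
dQ/dP = −2·5.5·P = −47.3.
Point elasticity E = (dQ/dP)·(P/Q) = -47.3 × 4.3/1149.305 ≈ -0.177.
|E| ≈ 0.177 < 1, so demand is inelastic.

inelastic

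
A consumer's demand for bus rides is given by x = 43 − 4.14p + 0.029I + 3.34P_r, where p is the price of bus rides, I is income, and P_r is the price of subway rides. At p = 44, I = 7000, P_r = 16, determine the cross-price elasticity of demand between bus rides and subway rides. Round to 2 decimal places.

0.46

Evaluating quantity at (p, I, P_r) gives x = 43 − 4.14(44) + 0.029(7000) + 3.34(16) = 43 − 182.16 + 203 + 53.44 = 117.28.
∂x/∂P_r = +3.34, so E_xy = 3.34·(16/117.28) ≈ 0.46.
E_xy > 0: the goods are substitutes.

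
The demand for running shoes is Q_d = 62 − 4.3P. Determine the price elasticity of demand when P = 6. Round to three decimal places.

-0.713

At P = 6, Q_d = 36.2.
dQ_d/dP = −4.3.
Point elasticity E = (dQ_d/dP)·(P/Q_d) = -4.3 × 6/36.2 ≈ -0.713.
|E| < 1, so demand is inelastic at this price.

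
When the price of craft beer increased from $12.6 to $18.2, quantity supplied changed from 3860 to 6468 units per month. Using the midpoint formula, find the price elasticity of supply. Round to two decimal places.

%Δq = (6468 − 3860)/[(3860 + 6468)/2] = 2608/5164 ≈ 0.5050.
%ΔP = (18.2 − 12.6)/[(12.6 + 18.2)/2] = 5.6/15.4 ≈ 0.3636.
Arc elasticity E = %Δq/%ΔP ≈ 0.5050/0.3636 ≈ 1.39.
|E| > 1: supply is elastic over this range.

1.39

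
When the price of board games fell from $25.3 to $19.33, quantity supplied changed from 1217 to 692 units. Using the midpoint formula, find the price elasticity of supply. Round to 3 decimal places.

%ΔQ = (692 − 1217)/[(1217 + 692)/2] = -525/954.5 ≈ -0.5500.
%ΔP = (19.33 − 25.3)/[(25.3 + 19.33)/2] = -5.97/22.315 ≈ -0.2675.
Arc elasticity E = %ΔQ/%ΔP ≈ -0.5500/-0.2675 ≈ 2.056.
|E| > 1: supply is elastic over this range.

2.056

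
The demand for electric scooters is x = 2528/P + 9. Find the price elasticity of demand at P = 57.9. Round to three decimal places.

-0.829

At P = 57.9, x = 52.6615.
dx/dP = −2528/P² = −0.7541.
Point elasticity E = (dx/dP)·(P/x) = -0.7541 × 57.9/52.6615 ≈ -0.829.
|E| < 1, so demand is inelastic at this price.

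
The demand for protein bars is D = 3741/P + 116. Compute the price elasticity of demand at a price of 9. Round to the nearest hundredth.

-0.78

At P = 9, D = 531.6667.
dD/dP = −3741/P² = −46.1852.
Point elasticity E = (dD/dP)·(P/D) = -46.1852 × 9/531.6667 ≈ -0.78.
|E| < 1, so demand is inelastic at this price.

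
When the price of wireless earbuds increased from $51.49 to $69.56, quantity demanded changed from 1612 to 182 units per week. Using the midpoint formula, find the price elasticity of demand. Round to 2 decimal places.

%Δq = (182 − 1612)/[(1612 + 182)/2] = -1430/897 ≈ -1.5942.
%Δp = (69.56 − 51.49)/[(51.49 + 69.56)/2] = 18.07/60.525 ≈ 0.2986.
Arc elasticity E = %Δq/%Δp ≈ -1.5942/0.2986 ≈ -5.34.
|E| > 1: demand is elastic over this range.

-5.34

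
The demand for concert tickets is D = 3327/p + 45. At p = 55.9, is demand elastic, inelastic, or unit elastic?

At p = 55.9, D = 104.517.
dD/dp = −3327/p² = −1.0647.
Point elasticity E = (dD/dp)·(p/D) = -1.0647 × 55.9/104.517 ≈ -0.569.
|E| ≈ 0.569 < 1, so demand is inelastic.

inelastic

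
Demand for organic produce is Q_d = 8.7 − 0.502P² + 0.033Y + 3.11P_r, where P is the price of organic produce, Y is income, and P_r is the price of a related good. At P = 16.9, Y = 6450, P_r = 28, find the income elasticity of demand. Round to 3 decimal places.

1.288

First evaluate Q_d: 8.7 − 0.502(16.9)² + 0.033(6450) + 3.11(28) = 8.7 − 143.3762 + 212.85 + 87.08 = 165.2538.
∂Q_d/∂Y = +0.033, so E_I = 0.033·(6450/165.2538) ≈ 1.288.
E_I > 1: normal good (luxury).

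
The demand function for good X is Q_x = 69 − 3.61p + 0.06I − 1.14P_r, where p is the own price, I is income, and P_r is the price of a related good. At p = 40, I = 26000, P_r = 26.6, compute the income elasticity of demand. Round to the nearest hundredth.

Q_x = 69 − 3.61(40) + 0.06(26000) − 1.14(26.6) = 69 − 144.4 + 1560 − 30.324 = 1454.276.
∂Q_x/∂I = +0.06, so E_I = 0.06·(26000/1454.276) ≈ 1.07.
E_I > 1: normal good (luxury).

1.07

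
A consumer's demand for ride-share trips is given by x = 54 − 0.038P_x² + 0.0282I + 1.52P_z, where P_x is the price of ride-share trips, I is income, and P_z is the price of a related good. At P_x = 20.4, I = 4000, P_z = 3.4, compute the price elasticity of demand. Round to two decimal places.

Substituting, x = 54 − 0.038(20.4)² + 0.0282(4000) + 1.52(3.4) = 54 − 15.8141 + 112.8 + 5.168 = 156.1539.
∂x/∂P_x = −2·0.038·P_x = -1.5504, so E_p = -1.5504·(20.4/156.1539) ≈ -0.20.
|E_p| < 1: demand is inelastic.

-0.20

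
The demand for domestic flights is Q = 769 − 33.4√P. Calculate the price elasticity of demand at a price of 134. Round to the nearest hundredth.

-0.51

At P = 134, Q = 382.367.
dQ/dP = −33.4/(2√P) = −33.4/(2·11.5758).
Point elasticity E = (dQ/dP)·(P/Q) = -1.4427 × 134/382.367 ≈ -0.51.
|E| < 1, so demand is inelastic at this price.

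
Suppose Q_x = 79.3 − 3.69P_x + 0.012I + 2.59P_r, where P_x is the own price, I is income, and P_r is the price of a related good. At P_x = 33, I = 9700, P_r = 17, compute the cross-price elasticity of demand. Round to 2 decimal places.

0.37

Evaluating quantity at (P_x, I, P_r) gives Q_x = 79.3 − 3.69(33) + 0.012(9700) + 2.59(17) = 79.3 − 121.77 + 116.4 + 44.03 = 117.96.
∂Q_x/∂P_r = +2.59, so E_xy = 2.59·(17/117.96) ≈ 0.37.
E_xy > 0: the goods are substitutes.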